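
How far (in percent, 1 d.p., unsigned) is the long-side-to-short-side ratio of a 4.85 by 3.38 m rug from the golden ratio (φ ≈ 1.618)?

11.3%

Ratio = 4.85 / 3.38 ≈ 1.4349.
Ideal golden ratio ≈ 1.6180. |1.4349 − 1.6180| / 1.6180 ≈ 11.32% → 11.3%.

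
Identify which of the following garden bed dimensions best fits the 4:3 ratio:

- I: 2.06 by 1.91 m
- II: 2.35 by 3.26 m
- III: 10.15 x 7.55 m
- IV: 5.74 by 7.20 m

Ratios (long/short): I ≈ 1.079; II ≈ 1.387; III ≈ 1.344; IV ≈ 1.254.
4:3 ≈ 1.333; option III is nearest (Δ 0.011).

III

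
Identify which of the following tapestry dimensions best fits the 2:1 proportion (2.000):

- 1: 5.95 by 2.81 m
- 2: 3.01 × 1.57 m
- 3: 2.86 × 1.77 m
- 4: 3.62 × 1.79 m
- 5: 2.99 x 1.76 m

Target 2:1 ≈ 2.000.
1: 2.117 (Δ0.117)  2: 1.917 (Δ0.083)  3: 1.616 (Δ0.384)  4: 2.022 (Δ0.022)  5: 1.699 (Δ0.301)

4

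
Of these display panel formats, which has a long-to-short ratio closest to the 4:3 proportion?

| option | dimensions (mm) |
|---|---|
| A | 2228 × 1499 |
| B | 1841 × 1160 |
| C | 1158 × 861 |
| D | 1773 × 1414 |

Target 4:3 ≈ 1.333.
A: 1.486 (Δ0.153)  B: 1.587 (Δ0.254)  C: 1.345 (Δ0.012)  D: 1.254 (Δ0.079)

C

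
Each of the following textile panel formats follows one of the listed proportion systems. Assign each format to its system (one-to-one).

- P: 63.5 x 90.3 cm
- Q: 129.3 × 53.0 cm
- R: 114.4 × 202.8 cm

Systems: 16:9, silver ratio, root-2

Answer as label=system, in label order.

P = 90.3/63.5 ≈ 1.422 → root-2 (1.414)
Q = 129.3/53.0 ≈ 2.440 → silver ratio (2.414)
R = 202.8/114.4 ≈ 1.773 → 16:9 (1.778)

P=root-2, Q=silver ratio, R=16:9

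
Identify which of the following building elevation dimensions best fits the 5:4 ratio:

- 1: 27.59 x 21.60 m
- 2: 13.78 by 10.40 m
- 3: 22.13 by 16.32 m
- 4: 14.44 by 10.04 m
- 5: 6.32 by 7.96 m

5

Target 5:4 ≈ 1.250.
1: 1.277 (Δ0.027)  2: 1.325 (Δ0.075)  3: 1.356 (Δ0.106)  4: 1.438 (Δ0.188)  5: 1.259 (Δ0.009)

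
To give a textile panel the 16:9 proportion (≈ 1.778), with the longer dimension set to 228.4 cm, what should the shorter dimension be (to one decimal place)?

16:9 ≈ 1.77778.
Shorter side = 228.4 ÷ 1.77778 ≈ 128.475 → 128.5 cm.

128.5 cm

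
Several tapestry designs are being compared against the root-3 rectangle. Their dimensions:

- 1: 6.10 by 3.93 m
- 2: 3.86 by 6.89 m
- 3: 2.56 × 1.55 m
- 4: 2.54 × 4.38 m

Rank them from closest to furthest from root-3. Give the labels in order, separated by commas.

4, 2, 3, 1

Ratios: 1 = 6.10 / 3.93 ≈ 1.552; 2 = 6.89 / 3.86 ≈ 1.785; 3 = 2.56 / 1.55 ≈ 1.652; 4 = 4.38 / 2.54 ≈ 1.724.
|Δ from 1.732|: 1 0.180; 2 0.053; 3 0.080; 4 0.008.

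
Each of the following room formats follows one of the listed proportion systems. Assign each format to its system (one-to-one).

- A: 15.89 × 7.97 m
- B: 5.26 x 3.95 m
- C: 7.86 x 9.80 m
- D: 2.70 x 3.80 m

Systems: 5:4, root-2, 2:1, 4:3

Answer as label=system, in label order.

A=2:1, B=4:3, C=5:4, D=root-2

Ratios: A ≈ 1.994; B ≈ 1.332; C ≈ 1.247; D ≈ 1.407.
Targets: 5:4 ≈ 1.250; root-2 ≈ 1.414; 2:1 ≈ 2.000; 4:3 ≈ 1.333.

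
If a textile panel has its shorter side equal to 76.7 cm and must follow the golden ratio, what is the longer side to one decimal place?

124.1 cm

golden ratio ≈ 1.61803.
Longer side = 76.7 × 1.61803 ≈ 124.103 → 124.1 cm.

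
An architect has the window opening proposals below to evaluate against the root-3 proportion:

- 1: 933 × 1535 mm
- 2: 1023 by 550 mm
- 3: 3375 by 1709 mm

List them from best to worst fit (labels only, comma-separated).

1, 2, 3

Ratios: 1 = 1535 / 933 ≈ 1.645; 2 = 1023 / 550 ≈ 1.860; 3 = 3375 / 1709 ≈ 1.975.
|Δ from 1.732|: 1 0.087; 2 0.128; 3 0.243.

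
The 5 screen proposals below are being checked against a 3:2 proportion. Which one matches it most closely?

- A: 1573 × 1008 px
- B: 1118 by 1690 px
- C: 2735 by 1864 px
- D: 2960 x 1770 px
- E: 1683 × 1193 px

Ratios (long/short): A ≈ 1.561; B ≈ 1.512; C ≈ 1.467; D ≈ 1.672; E ≈ 1.411.
3:2 ≈ 1.500; option B is nearest (Δ 0.012).

B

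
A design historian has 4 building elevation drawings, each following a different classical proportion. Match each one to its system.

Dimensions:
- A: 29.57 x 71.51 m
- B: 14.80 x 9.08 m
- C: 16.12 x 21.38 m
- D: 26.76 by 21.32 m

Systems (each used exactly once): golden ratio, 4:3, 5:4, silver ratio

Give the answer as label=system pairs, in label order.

Ratios: A ≈ 2.418; B ≈ 1.630; C ≈ 1.326; D ≈ 1.255.
Targets: golden ratio ≈ 1.618; 4:3 ≈ 1.333; 5:4 ≈ 1.250; silver ratio ≈ 2.414.

A=silver ratio, B=golden ratio, C=4:3, D=5:4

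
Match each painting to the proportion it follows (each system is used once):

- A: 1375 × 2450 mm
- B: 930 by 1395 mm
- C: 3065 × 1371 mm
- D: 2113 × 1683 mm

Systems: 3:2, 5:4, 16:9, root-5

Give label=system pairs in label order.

A=16:9, B=3:2, C=root-5, D=5:4

A = 2450/1375 ≈ 1.782 → 16:9 (1.778)
B = 1395/930 ≈ 1.500 → 3:2 (1.500)
C = 3065/1371 ≈ 2.236 → root-5 (2.236)
D = 2113/1683 ≈ 1.255 → 5:4 (1.250)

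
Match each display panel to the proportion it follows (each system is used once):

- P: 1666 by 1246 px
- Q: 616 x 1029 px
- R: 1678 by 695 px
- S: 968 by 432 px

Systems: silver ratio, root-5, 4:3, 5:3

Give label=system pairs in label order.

P = 1666/1246 ≈ 1.337 → 4:3 (1.333)
Q = 1029/616 ≈ 1.670 → 5:3 (1.667)
R = 1678/695 ≈ 2.414 → silver ratio (2.414)
S = 968/432 ≈ 2.241 → root-5 (2.236)

P=4:3, Q=5:3, R=silver ratio, S=root-5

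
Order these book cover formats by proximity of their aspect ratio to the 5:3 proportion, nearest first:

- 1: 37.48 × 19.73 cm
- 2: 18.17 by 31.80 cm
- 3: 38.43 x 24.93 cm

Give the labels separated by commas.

Ratios: 1 = 37.48 / 19.73 ≈ 1.900; 2 = 31.80 / 18.17 ≈ 1.750; 3 = 38.43 / 24.93 ≈ 1.542.
|Δ from 1.667|: 1 0.233; 2 0.083; 3 0.125.

2, 3, 1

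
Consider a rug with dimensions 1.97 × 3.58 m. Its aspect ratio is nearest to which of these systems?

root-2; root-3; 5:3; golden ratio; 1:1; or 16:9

16:9

3.58/1.97 ≈ 1.817. Nearest candidates are 16:9 (1.778, off by 0.039) and root-3 (1.732, off by 0.085).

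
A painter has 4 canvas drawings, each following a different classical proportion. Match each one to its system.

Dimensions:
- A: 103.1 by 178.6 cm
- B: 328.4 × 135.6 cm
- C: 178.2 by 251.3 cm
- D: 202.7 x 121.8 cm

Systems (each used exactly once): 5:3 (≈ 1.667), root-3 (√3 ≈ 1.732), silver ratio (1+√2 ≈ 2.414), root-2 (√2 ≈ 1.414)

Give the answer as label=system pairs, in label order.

A = 178.6/103.1 ≈ 1.732 → root-3 (1.732)
B = 328.4/135.6 ≈ 2.422 → silver ratio (2.414)
C = 251.3/178.2 ≈ 1.410 → root-2 (1.414)
D = 202.7/121.8 ≈ 1.664 → 5:3 (1.667)

A=root-3, B=silver ratio, C=root-2, D=5:3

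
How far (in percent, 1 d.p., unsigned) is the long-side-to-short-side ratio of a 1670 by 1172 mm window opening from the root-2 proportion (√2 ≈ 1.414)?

0.8%

Ratio = 1670 / 1172 ≈ 1.4249.
Ideal root-2 ≈ 1.4142. |1.4249 − 1.4142| / 1.4142 ≈ 0.76% → 0.8%.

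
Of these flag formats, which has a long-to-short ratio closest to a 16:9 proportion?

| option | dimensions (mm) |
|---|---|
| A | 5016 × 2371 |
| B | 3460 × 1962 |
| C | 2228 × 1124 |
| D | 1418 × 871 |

Target 16:9 ≈ 1.778.
A: 2.116 (Δ0.338)  B: 1.764 (Δ0.014)  C: 1.982 (Δ0.204)  D: 1.628 (Δ0.150)

B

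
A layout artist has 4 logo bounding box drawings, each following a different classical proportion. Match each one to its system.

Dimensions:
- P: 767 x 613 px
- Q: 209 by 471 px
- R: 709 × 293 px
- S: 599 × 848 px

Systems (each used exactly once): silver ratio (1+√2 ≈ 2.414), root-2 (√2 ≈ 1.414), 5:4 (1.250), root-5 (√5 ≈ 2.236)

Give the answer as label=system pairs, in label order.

Ratios: P ≈ 1.251; Q ≈ 2.254; R ≈ 2.420; S ≈ 1.416.
Targets: silver ratio ≈ 2.414; root-2 ≈ 1.414; 5:4 ≈ 1.250; root-5 ≈ 2.236.

P=5:4, Q=root-5, R=silver ratio, S=root-2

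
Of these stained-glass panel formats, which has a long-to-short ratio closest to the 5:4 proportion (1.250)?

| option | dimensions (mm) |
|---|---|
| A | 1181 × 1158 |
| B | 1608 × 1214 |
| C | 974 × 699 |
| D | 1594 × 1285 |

D

Target 5:4 ≈ 1.250.
A: 1.020 (Δ0.230)  B: 1.325 (Δ0.075)  C: 1.393 (Δ0.143)  D: 1.240 (Δ0.010)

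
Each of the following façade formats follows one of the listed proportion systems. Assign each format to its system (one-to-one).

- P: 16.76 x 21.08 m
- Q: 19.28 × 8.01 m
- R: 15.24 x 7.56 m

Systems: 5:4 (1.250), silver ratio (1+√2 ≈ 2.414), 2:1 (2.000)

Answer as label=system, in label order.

Ratios: P ≈ 1.258; Q ≈ 2.407; R ≈ 2.016.
Targets: 5:4 ≈ 1.250; silver ratio ≈ 2.414; 2:1 ≈ 2.000.

P=5:4, Q=silver ratio, R=2:1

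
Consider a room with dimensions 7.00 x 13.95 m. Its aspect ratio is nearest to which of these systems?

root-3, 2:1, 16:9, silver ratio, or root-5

2:1

Ratio = 13.95 / 7.00 ≈ 1.993.
Distances: root-3 1.732 (Δ 0.261); 2:1 2.000 (Δ 0.007); 16:9 1.778 (Δ 0.215); silver ratio 2.414 (Δ 0.421); root-5 2.236 (Δ 0.243).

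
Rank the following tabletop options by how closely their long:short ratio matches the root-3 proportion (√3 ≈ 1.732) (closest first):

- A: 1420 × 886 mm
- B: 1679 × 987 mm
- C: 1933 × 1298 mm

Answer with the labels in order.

Ratios: A = 1420 / 886 ≈ 1.603; B = 1679 / 987 ≈ 1.701; C = 1933 / 1298 ≈ 1.489.
|Δ from 1.732|: A 0.129; B 0.031; C 0.243.

B, A, C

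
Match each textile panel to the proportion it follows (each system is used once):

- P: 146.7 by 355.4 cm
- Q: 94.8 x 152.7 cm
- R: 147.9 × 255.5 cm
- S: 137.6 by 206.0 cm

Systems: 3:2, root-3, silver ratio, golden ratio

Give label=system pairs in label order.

Ratios: P ≈ 2.423; Q ≈ 1.611; R ≈ 1.728; S ≈ 1.497.
Targets: 3:2 ≈ 1.500; root-3 ≈ 1.732; silver ratio ≈ 2.414; golden ratio ≈ 1.618.

P=silver ratio, Q=golden ratio, R=root-3, S=3:2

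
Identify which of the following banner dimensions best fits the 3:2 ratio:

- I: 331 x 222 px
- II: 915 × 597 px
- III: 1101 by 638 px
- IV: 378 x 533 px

Ratios (long/short): I ≈ 1.491; II ≈ 1.533; III ≈ 1.726; IV ≈ 1.410.
3:2 ≈ 1.500; option I is nearest (Δ 0.009).

I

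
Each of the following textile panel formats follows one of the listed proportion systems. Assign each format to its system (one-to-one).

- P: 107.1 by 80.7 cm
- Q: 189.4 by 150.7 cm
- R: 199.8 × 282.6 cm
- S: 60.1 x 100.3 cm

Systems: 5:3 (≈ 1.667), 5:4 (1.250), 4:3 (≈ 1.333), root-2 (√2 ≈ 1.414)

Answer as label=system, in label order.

P=4:3, Q=5:4, R=root-2, S=5:3

Ratios: P ≈ 1.327; Q ≈ 1.257; R ≈ 1.414; S ≈ 1.669.
Targets: 5:3 ≈ 1.667; 5:4 ≈ 1.250; 4:3 ≈ 1.333; root-2 ≈ 1.414.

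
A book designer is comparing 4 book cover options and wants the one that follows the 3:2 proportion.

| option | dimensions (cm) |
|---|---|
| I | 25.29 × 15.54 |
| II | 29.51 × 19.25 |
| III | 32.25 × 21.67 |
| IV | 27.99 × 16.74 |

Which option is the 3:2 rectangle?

Ratios (long/short): I ≈ 1.627; II ≈ 1.533; III ≈ 1.488; IV ≈ 1.672.
3:2 ≈ 1.500; option III is nearest (Δ 0.012).

III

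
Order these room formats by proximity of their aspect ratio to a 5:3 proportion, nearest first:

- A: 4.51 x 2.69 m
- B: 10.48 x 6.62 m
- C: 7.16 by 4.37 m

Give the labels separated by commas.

A, C, B

Ratios: A = 4.51 / 2.69 ≈ 1.677; B = 10.48 / 6.62 ≈ 1.583; C = 7.16 / 4.37 ≈ 1.638.
|Δ from 1.667|: A 0.010; B 0.084; C 0.029.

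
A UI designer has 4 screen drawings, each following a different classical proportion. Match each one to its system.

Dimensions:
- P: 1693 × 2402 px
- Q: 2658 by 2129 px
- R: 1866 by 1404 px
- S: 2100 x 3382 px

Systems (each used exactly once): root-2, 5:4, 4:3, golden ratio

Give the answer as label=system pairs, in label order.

P=root-2, Q=5:4, R=4:3, S=golden ratio

P = 2402/1693 ≈ 1.419 → root-2 (1.414)
Q = 2658/2129 ≈ 1.248 → 5:4 (1.250)
R = 1866/1404 ≈ 1.329 → 4:3 (1.333)
S = 3382/2100 ≈ 1.610 → golden ratio (1.618)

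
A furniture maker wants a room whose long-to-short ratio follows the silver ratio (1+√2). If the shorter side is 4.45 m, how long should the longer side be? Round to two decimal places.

10.74 m

silver ratio ≈ 2.41421.
Longer side = 4.45 × 2.41421 ≈ 10.7432 → 10.74 m.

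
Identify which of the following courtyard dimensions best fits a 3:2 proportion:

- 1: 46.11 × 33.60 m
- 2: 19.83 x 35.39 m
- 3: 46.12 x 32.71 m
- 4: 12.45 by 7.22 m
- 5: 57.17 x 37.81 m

Ratios (long/short): 1 ≈ 1.372; 2 ≈ 1.785; 3 ≈ 1.410; 4 ≈ 1.724; 5 ≈ 1.512.
3:2 ≈ 1.500; option 5 is nearest (Δ 0.012).

5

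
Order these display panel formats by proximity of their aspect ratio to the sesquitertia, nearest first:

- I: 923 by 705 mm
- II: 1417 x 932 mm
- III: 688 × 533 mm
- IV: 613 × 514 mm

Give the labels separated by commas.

I, III, IV, II

Ratios: I = 923 / 705 ≈ 1.309; II = 1417 / 932 ≈ 1.520; III = 688 / 533 ≈ 1.291; IV = 613 / 514 ≈ 1.193.
|Δ from 1.333|: I 0.024; II 0.187; III 0.042; IV 0.140.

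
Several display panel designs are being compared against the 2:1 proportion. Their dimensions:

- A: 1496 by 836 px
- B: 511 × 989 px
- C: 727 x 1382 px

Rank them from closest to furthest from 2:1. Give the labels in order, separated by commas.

A: 1496/836 ≈ 1.789 → |1.789 − 2.000| = 0.211
B: 989/511 ≈ 1.935 → |1.935 − 2.000| = 0.065
C: 1382/727 ≈ 1.901 → |1.901 − 2.000| = 0.099

B, C, A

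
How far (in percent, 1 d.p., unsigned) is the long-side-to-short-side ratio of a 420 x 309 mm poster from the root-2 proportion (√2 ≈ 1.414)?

3.9%

Ratio = 420 / 309 ≈ 1.3592.
Ideal root-2 ≈ 1.4142. |1.3592 − 1.4142| / 1.4142 ≈ 3.89% → 3.9%.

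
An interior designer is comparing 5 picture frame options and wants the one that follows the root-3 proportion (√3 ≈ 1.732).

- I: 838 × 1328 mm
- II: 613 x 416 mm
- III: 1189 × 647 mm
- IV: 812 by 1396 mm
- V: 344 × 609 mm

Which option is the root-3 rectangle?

IV

Target root-3 ≈ 1.732.
I: 1.585 (Δ0.147)  II: 1.474 (Δ0.258)  III: 1.838 (Δ0.106)  IV: 1.719 (Δ0.013)  V: 1.770 (Δ0.038)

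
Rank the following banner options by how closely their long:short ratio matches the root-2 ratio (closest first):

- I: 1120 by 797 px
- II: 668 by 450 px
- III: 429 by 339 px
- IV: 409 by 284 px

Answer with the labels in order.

I: 1120/797 ≈ 1.405 → |1.405 − 1.414| = 0.009
II: 668/450 ≈ 1.484 → |1.484 − 1.414| = 0.070
III: 429/339 ≈ 1.265 → |1.265 − 1.414| = 0.149
IV: 409/284 ≈ 1.440 → |1.440 − 1.414| = 0.026

I, IV, II, III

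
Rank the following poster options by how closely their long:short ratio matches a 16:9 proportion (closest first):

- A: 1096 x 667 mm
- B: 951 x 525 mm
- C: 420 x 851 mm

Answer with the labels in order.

Ratios: A = 1096 / 667 ≈ 1.643; B = 951 / 525 ≈ 1.811; C = 851 / 420 ≈ 2.026.
|Δ from 1.778|: A 0.135; B 0.033; C 0.248.

B, A, C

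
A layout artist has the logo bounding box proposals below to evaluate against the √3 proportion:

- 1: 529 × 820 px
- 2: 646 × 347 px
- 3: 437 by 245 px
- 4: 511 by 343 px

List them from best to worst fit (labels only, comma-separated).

1: 820/529 ≈ 1.550 → |1.550 − 1.732| = 0.182
2: 646/347 ≈ 1.862 → |1.862 − 1.732| = 0.130
3: 437/245 ≈ 1.784 → |1.784 − 1.732| = 0.052
4: 511/343 ≈ 1.490 → |1.490 − 1.732| = 0.242

3, 2, 1, 4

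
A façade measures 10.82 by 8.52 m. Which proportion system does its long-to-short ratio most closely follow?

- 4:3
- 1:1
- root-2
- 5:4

Ratio = 10.82 / 8.52 ≈ 1.270.
Distances: 4:3 1.333 (Δ 0.063); 1:1 1.000 (Δ 0.270); root-2 1.414 (Δ 0.144); 5:4 1.250 (Δ 0.020).

5:4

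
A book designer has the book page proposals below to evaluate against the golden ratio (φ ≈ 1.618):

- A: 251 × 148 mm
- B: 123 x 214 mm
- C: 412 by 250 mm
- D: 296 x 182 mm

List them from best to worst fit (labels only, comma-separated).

A: 251/148 ≈ 1.696 → |1.696 − 1.618| = 0.078
B: 214/123 ≈ 1.740 → |1.740 − 1.618| = 0.122
C: 412/250 ≈ 1.648 → |1.648 − 1.618| = 0.030
D: 296/182 ≈ 1.626 → |1.626 − 1.618| = 0.008

D, C, A, B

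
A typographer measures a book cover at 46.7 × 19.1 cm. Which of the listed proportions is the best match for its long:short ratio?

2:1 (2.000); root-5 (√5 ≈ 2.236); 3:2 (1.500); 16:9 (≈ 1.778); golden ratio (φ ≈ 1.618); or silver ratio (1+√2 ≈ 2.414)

silver ratio

Ratio = 46.7 / 19.1 ≈ 2.445.
Distances: 2:1 2.000 (Δ 0.445); root-5 2.236 (Δ 0.209); 3:2 1.500 (Δ 0.945); 16:9 1.778 (Δ 0.667); golden ratio 1.618 (Δ 0.827); silver ratio 2.414 (Δ 0.031).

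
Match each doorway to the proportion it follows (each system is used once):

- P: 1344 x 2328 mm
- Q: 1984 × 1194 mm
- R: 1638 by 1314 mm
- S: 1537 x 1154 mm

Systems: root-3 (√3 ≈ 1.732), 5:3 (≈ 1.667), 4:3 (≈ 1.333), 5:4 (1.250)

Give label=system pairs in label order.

Ratios: P ≈ 1.732; Q ≈ 1.662; R ≈ 1.247; S ≈ 1.332.
Targets: root-3 ≈ 1.732; 5:3 ≈ 1.667; 4:3 ≈ 1.333; 5:4 ≈ 1.250.

P=root-3, Q=5:3, R=5:4, S=4:3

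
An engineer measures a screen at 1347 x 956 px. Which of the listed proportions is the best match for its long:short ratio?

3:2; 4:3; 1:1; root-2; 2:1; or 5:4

Ratio = 1347 / 956 ≈ 1.409.
Distances: 3:2 1.500 (Δ 0.091); 4:3 1.333 (Δ 0.076); 1:1 1.000 (Δ 0.409); root-2 1.414 (Δ 0.005); 2:1 2.000 (Δ 0.591); 5:4 1.250 (Δ 0.159).

root-2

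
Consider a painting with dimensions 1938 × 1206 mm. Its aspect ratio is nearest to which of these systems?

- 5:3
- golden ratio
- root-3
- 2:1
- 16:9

golden ratio

1938/1206 ≈ 1.607. Nearest candidates are golden ratio (1.618, off by 0.011) and 5:3 (1.667, off by 0.060).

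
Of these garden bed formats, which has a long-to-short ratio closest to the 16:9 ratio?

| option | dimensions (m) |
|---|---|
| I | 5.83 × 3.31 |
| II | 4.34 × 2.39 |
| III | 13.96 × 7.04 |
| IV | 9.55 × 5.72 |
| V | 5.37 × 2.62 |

Ratios (long/short): I ≈ 1.761; II ≈ 1.816; III ≈ 1.983; IV ≈ 1.670; V ≈ 2.050.
16:9 ≈ 1.778; option I is nearest (Δ 0.017).

I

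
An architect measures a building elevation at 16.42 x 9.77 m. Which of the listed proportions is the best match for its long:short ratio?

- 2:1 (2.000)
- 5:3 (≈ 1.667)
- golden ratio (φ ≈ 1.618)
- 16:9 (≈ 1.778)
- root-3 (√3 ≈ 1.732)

16.42/9.77 ≈ 1.681. Nearest candidates are 5:3 (1.667, off by 0.014) and root-3 (1.732, off by 0.051).

5:3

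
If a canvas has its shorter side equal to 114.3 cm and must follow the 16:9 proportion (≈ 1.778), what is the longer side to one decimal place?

16:9 ≈ 1.77778.
Longer side = 114.3 × 1.77778 ≈ 203.200 → 203.2 cm.

203.2 cm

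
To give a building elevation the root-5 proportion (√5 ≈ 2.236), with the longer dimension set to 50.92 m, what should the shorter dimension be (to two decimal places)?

root-5 ≈ 2.23607.
Shorter side = 50.92 ÷ 2.23607 ≈ 22.7721 → 22.77 m.

22.77 m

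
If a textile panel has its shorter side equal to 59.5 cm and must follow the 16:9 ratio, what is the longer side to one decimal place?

16:9 ≈ 1.77778.
Longer side = 59.5 × 1.77778 ≈ 105.778 → 105.8 cm.

105.8 cm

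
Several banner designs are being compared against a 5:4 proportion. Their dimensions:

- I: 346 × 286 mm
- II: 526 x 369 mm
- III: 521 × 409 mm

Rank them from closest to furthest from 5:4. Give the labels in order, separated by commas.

III, I, II

I: 346/286 ≈ 1.210 → |1.210 − 1.250| = 0.040
II: 526/369 ≈ 1.425 → |1.425 − 1.250| = 0.175
III: 521/409 ≈ 1.274 → |1.274 − 1.250| = 0.024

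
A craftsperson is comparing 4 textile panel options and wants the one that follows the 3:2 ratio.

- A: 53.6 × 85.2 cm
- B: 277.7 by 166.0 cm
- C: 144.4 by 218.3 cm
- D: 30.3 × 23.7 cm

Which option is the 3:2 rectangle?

C

Ratios (long/short): A ≈ 1.590; B ≈ 1.673; C ≈ 1.512; D ≈ 1.278.
3:2 ≈ 1.500; option C is nearest (Δ 0.012).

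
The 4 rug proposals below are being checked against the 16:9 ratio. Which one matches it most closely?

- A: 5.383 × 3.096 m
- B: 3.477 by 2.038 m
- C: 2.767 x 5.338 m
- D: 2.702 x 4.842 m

Target 16:9 ≈ 1.778.
A: 1.739 (Δ0.039)  B: 1.706 (Δ0.072)  C: 1.929 (Δ0.151)  D: 1.792 (Δ0.014)

D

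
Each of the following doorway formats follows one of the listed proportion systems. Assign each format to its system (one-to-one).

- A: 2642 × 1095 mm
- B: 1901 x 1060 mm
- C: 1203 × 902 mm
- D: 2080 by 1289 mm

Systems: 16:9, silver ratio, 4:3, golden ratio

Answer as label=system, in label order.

Ratios: A ≈ 2.413; B ≈ 1.793; C ≈ 1.334; D ≈ 1.614.
Targets: 16:9 ≈ 1.778; silver ratio ≈ 2.414; 4:3 ≈ 1.333; golden ratio ≈ 1.618.

A=silver ratio, B=16:9, C=4:3, D=golden ratio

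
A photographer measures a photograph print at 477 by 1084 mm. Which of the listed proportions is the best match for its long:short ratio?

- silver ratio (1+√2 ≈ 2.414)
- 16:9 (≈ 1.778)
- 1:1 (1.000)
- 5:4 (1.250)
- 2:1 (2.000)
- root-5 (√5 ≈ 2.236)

root-5

Ratio = 1084 / 477 ≈ 2.273.
Distances: silver ratio 2.414 (Δ 0.141); 16:9 1.778 (Δ 0.495); 1:1 1.000 (Δ 1.273); 5:4 1.250 (Δ 1.023); 2:1 2.000 (Δ 0.273); root-5 2.236 (Δ 0.037).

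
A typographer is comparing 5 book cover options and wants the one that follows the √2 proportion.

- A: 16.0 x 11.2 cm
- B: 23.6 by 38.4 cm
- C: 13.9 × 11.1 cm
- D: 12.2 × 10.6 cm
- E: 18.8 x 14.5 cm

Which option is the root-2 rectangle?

A

Ratios (long/short): A ≈ 1.429; B ≈ 1.627; C ≈ 1.252; D ≈ 1.151; E ≈ 1.297.
root-2 ≈ 1.414; option A is nearest (Δ 0.015).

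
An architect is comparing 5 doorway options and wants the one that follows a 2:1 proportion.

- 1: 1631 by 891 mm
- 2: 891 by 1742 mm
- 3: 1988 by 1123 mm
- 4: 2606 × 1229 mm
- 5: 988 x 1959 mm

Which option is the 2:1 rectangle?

Ratios (long/short): 1 ≈ 1.831; 2 ≈ 1.955; 3 ≈ 1.770; 4 ≈ 2.120; 5 ≈ 1.983.
2:1 ≈ 2.000; option 5 is nearest (Δ 0.017).

5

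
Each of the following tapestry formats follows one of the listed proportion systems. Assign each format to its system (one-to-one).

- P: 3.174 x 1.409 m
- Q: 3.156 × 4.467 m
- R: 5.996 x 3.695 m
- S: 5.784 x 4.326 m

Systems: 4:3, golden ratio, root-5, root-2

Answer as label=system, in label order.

P = 3.174/1.409 ≈ 2.253 → root-5 (2.236)
Q = 4.467/3.156 ≈ 1.415 → root-2 (1.414)
R = 5.996/3.695 ≈ 1.623 → golden ratio (1.618)
S = 5.784/4.326 ≈ 1.337 → 4:3 (1.333)

P=root-5, Q=root-2, R=golden ratio, S=4:3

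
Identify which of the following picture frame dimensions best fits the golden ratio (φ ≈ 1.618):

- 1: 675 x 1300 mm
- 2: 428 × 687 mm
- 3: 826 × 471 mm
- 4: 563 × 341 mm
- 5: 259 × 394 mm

Target golden ratio ≈ 1.618.
1: 1.926 (Δ0.308)  2: 1.605 (Δ0.013)  3: 1.754 (Δ0.136)  4: 1.651 (Δ0.033)  5: 1.521 (Δ0.097)

2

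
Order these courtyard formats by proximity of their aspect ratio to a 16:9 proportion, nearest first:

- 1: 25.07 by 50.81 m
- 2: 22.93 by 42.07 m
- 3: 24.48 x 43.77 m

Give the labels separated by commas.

1: 50.81/25.07 ≈ 2.027 → |2.027 − 1.778| = 0.249
2: 42.07/22.93 ≈ 1.835 → |1.835 − 1.778| = 0.057
3: 43.77/24.48 ≈ 1.788 → |1.788 − 1.778| = 0.010

3, 2, 1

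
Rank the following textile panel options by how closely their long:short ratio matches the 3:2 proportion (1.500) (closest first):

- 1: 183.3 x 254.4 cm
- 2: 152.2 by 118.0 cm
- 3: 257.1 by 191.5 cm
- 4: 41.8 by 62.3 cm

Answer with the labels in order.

1: 254.4/183.3 ≈ 1.388 → |1.388 − 1.500| = 0.112
2: 152.2/118.0 ≈ 1.290 → |1.290 − 1.500| = 0.210
3: 257.1/191.5 ≈ 1.343 → |1.343 − 1.500| = 0.157
4: 62.3/41.8 ≈ 1.490 → |1.490 − 1.500| = 0.010

4, 1, 3, 2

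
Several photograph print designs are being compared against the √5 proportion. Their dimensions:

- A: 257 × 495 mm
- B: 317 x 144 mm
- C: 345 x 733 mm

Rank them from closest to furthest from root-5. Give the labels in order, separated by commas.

Ratios: A = 495 / 257 ≈ 1.926; B = 317 / 144 ≈ 2.201; C = 733 / 345 ≈ 2.125.
|Δ from 2.236|: A 0.310; B 0.035; C 0.111.

B, C, A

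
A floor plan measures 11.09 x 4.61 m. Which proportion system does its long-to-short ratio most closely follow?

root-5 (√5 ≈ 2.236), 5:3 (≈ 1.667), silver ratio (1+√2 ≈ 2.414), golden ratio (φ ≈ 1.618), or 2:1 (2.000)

Ratio = 11.09 / 4.61 ≈ 2.406.
Distances: root-5 2.236 (Δ 0.170); 5:3 1.667 (Δ 0.739); silver ratio 2.414 (Δ 0.008); golden ratio 1.618 (Δ 0.788); 2:1 2.000 (Δ 0.406).

silver ratio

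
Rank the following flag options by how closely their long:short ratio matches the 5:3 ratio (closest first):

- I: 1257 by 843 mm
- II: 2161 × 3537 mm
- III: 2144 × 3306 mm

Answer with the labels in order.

I: 1257/843 ≈ 1.491 → |1.491 − 1.667| = 0.176
II: 3537/2161 ≈ 1.637 → |1.637 − 1.667| = 0.030
III: 3306/2144 ≈ 1.542 → |1.542 − 1.667| = 0.125

II, III, I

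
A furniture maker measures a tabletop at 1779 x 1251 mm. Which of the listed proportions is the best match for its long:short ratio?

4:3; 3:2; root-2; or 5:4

Ratio = 1779 / 1251 ≈ 1.422.
Distances: 4:3 1.333 (Δ 0.089); 3:2 1.500 (Δ 0.078); root-2 1.414 (Δ 0.008); 5:4 1.250 (Δ 0.172).

root-2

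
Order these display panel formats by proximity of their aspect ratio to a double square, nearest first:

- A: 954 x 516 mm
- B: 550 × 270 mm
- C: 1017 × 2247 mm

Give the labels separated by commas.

Ratios: A = 954 / 516 ≈ 1.849; B = 550 / 270 ≈ 2.037; C = 2247 / 1017 ≈ 2.209.
|Δ from 2.000|: A 0.151; B 0.037; C 0.209.

B, A, C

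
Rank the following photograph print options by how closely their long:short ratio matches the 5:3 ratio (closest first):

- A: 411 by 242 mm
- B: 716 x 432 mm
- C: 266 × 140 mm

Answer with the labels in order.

A: 411/242 ≈ 1.698 → |1.698 − 1.667| = 0.031
B: 716/432 ≈ 1.657 → |1.657 − 1.667| = 0.010
C: 266/140 ≈ 1.900 → |1.900 − 1.667| = 0.233

B, A, C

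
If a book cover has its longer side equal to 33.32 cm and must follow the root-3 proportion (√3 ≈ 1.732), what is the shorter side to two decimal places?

root-3 ≈ 1.73205.
Shorter side = 33.32 ÷ 1.73205 ≈ 19.2373 → 19.24 cm.

19.24 cm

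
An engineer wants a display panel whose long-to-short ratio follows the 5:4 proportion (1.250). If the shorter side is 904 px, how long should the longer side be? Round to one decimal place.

1130.0 px

5:4 = 1.25000.
Longer side = 904 × 1.25000 ≈ 1130.000 → 1130.0 px.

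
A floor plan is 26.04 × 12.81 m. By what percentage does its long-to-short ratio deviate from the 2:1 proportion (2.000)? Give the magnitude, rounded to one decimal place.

1.6%

Ratio = 26.04 / 12.81 ≈ 2.0328.
Ideal 2:1 = 2.0000. |2.0328 − 2.0000| / 2.0000 ≈ 1.64% → 1.6%.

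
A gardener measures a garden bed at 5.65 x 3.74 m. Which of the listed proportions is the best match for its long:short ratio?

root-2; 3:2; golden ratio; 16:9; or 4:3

Ratio = 5.65 / 3.74 ≈ 1.511.
Distances: root-2 1.414 (Δ 0.097); 3:2 1.500 (Δ 0.011); golden ratio 1.618 (Δ 0.107); 16:9 1.778 (Δ 0.267); 4:3 1.333 (Δ 0.178).

3:2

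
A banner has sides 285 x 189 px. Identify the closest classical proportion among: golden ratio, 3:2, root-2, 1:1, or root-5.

3:2

Ratio = 285 / 189 ≈ 1.508.
Distances: golden ratio 1.618 (Δ 0.110); 3:2 1.500 (Δ 0.008); root-2 1.414 (Δ 0.094); 1:1 1.000 (Δ 0.508); root-5 2.236 (Δ 0.728).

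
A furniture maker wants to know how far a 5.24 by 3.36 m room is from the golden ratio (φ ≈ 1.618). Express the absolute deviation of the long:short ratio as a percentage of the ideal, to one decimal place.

Ratio = 5.24 / 3.36 ≈ 1.5595.
Ideal golden ratio ≈ 1.6180. |1.5595 − 1.6180| / 1.6180 ≈ 3.62% → 3.6%.

3.6%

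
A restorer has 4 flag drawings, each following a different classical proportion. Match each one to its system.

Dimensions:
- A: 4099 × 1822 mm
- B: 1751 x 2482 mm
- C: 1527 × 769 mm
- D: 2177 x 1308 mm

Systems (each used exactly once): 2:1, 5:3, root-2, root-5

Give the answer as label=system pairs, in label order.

A = 4099/1822 ≈ 2.250 → root-5 (2.236)
B = 2482/1751 ≈ 1.417 → root-2 (1.414)
C = 1527/769 ≈ 1.986 → 2:1 (2.000)
D = 2177/1308 ≈ 1.664 → 5:3 (1.667)

A=root-5, B=root-2, C=2:1, D=5:3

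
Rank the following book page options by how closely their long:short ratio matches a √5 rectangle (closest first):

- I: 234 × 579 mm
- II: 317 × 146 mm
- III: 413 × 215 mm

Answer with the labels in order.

I: 579/234 ≈ 2.474 → |2.474 − 2.236| = 0.238
II: 317/146 ≈ 2.171 → |2.171 − 2.236| = 0.065
III: 413/215 ≈ 1.921 → |1.921 − 2.236| = 0.315

II, I, III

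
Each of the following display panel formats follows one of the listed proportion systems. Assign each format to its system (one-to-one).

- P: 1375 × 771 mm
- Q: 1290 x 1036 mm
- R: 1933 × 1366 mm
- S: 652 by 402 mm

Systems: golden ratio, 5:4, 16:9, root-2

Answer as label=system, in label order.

P = 1375/771 ≈ 1.783 → 16:9 (1.778)
Q = 1290/1036 ≈ 1.245 → 5:4 (1.250)
R = 1933/1366 ≈ 1.415 → root-2 (1.414)
S = 652/402 ≈ 1.622 → golden ratio (1.618)

P=16:9, Q=5:4, R=root-2, S=golden ratio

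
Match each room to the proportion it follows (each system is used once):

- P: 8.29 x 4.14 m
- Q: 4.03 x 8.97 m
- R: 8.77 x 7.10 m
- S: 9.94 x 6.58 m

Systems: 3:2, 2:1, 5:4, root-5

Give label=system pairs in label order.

P = 8.29/4.14 ≈ 2.002 → 2:1 (2.000)
Q = 8.97/4.03 ≈ 2.226 → root-5 (2.236)
R = 8.77/7.10 ≈ 1.235 → 5:4 (1.250)
S = 9.94/6.58 ≈ 1.511 → 3:2 (1.500)

P=2:1, Q=root-5, R=5:4, S=3:2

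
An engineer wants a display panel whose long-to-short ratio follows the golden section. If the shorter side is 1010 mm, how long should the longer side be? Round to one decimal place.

golden ratio ≈ 1.61803.
Longer side = 1010 × 1.61803 ≈ 1634.210 → 1634.2 mm.

1634.2 mm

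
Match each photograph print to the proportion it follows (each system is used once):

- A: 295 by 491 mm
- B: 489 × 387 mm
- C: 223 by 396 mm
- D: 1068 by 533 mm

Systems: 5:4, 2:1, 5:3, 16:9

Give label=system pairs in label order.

A=5:3, B=5:4, C=16:9, D=2:1

Ratios: A ≈ 1.664; B ≈ 1.264; C ≈ 1.776; D ≈ 2.004.
Targets: 5:4 ≈ 1.250; 2:1 ≈ 2.000; 5:3 ≈ 1.667; 16:9 ≈ 1.778.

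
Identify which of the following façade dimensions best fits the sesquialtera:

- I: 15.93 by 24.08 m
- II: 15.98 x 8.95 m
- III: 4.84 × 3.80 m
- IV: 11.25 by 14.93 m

I

Target 3:2 ≈ 1.500.
I: 1.512 (Δ0.012)  II: 1.785 (Δ0.285)  III: 1.274 (Δ0.226)  IV: 1.327 (Δ0.173)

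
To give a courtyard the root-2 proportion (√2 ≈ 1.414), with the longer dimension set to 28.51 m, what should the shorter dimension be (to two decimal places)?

20.16 m

root-2 ≈ 1.41421.
Shorter side = 28.51 ÷ 1.41421 ≈ 20.1597 → 20.16 m.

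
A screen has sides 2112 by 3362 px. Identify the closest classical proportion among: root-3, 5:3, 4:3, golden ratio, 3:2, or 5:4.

golden ratio

Ratio = 3362 / 2112 ≈ 1.592.
Distances: root-3 1.732 (Δ 0.140); 5:3 1.667 (Δ 0.075); 4:3 1.333 (Δ 0.259); golden ratio 1.618 (Δ 0.026); 3:2 1.500 (Δ 0.092); 5:4 1.250 (Δ 0.342).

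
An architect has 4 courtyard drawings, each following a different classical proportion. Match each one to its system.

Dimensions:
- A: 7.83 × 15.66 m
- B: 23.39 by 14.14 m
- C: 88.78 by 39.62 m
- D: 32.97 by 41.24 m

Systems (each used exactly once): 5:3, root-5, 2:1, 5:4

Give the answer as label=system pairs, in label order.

Ratios: A ≈ 2.000; B ≈ 1.654; C ≈ 2.241; D ≈ 1.251.
Targets: 5:3 ≈ 1.667; root-5 ≈ 2.236; 2:1 ≈ 2.000; 5:4 ≈ 1.250.

A=2:1, B=5:3, C=root-5, D=5:4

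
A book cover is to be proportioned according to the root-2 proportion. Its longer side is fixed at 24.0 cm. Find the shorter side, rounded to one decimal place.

17.0 cm

root-2 ≈ 1.41421.
Shorter side = 24.0 ÷ 1.41421 ≈ 16.971 → 17.0 cm.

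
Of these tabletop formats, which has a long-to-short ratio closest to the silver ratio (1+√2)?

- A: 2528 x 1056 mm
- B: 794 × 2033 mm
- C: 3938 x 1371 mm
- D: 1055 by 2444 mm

Target silver ratio ≈ 2.414.
A: 2.394 (Δ0.020)  B: 2.560 (Δ0.146)  C: 2.872 (Δ0.458)  D: 2.317 (Δ0.097)

A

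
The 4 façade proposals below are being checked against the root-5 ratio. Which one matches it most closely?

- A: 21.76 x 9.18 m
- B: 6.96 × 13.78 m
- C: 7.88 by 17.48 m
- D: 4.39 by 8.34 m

Target root-5 ≈ 2.236.
A: 2.370 (Δ0.134)  B: 1.980 (Δ0.256)  C: 2.218 (Δ0.018)  D: 1.900 (Δ0.336)

C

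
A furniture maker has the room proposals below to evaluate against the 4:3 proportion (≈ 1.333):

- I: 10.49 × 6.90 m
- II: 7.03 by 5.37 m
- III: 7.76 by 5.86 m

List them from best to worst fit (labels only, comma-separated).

III, II, I

Ratios: I = 10.49 / 6.90 ≈ 1.520; II = 7.03 / 5.37 ≈ 1.309; III = 7.76 / 5.86 ≈ 1.324.
|Δ from 1.333|: I 0.187; II 0.024; III 0.009.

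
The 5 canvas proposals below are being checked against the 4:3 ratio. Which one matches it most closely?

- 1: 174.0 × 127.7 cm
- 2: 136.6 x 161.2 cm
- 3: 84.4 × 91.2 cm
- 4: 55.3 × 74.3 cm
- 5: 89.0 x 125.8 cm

Ratios (long/short): 1 ≈ 1.363; 2 ≈ 1.180; 3 ≈ 1.081; 4 ≈ 1.344; 5 ≈ 1.413.
4:3 ≈ 1.333; option 4 is nearest (Δ 0.011).

4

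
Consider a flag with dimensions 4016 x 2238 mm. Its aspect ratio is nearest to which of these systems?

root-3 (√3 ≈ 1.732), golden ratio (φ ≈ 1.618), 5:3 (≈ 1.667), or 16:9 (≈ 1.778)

16:9

4016/2238 ≈ 1.794. Nearest candidates are 16:9 (1.778, off by 0.016) and root-3 (1.732, off by 0.062).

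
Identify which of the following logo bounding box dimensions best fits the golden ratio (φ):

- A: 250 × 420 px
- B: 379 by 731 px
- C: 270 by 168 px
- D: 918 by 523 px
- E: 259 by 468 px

C

Ratios (long/short): A ≈ 1.680; B ≈ 1.929; C ≈ 1.607; D ≈ 1.755; E ≈ 1.807.
golden ratio ≈ 1.618; option C is nearest (Δ 0.011).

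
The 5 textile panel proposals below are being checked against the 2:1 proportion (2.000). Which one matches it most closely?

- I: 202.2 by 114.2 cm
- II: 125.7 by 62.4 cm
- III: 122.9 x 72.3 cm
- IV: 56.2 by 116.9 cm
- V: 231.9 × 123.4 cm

Target 2:1 ≈ 2.000.
I: 1.771 (Δ0.229)  II: 2.014 (Δ0.014)  III: 1.700 (Δ0.300)  IV: 2.080 (Δ0.080)  V: 1.879 (Δ0.121)

II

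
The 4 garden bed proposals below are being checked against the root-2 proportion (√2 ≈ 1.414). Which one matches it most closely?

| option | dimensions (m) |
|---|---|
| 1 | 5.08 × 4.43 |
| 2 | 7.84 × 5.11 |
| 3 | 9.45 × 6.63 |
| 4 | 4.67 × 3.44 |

3

Ratios (long/short): 1 ≈ 1.147; 2 ≈ 1.534; 3 ≈ 1.425; 4 ≈ 1.358.
root-2 ≈ 1.414; option 3 is nearest (Δ 0.011).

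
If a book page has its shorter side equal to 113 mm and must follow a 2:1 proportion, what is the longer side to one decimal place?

2:1 = 2.00000.
Longer side = 113 × 2.00000 ≈ 226.000 → 226.0 mm.

226.0 mm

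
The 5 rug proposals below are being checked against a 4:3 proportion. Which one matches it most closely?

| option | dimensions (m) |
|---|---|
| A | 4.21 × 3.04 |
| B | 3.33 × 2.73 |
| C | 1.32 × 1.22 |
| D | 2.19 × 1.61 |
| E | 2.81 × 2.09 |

Ratios (long/short): A ≈ 1.385; B ≈ 1.220; C ≈ 1.082; D ≈ 1.360; E ≈ 1.344.
4:3 ≈ 1.333; option E is nearest (Δ 0.011).

E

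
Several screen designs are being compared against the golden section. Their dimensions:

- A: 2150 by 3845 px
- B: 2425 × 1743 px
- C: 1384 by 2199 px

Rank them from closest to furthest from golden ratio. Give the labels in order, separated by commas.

A: 3845/2150 ≈ 1.788 → |1.788 − 1.618| = 0.170
B: 2425/1743 ≈ 1.391 → |1.391 − 1.618| = 0.227
C: 2199/1384 ≈ 1.589 → |1.589 − 1.618| = 0.029

C, A, B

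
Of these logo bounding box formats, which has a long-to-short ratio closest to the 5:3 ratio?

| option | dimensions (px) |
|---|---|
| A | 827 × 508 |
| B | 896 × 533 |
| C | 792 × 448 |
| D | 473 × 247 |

B

Target 5:3 ≈ 1.667.
A: 1.628 (Δ0.039)  B: 1.681 (Δ0.014)  C: 1.768 (Δ0.101)  D: 1.915 (Δ0.248)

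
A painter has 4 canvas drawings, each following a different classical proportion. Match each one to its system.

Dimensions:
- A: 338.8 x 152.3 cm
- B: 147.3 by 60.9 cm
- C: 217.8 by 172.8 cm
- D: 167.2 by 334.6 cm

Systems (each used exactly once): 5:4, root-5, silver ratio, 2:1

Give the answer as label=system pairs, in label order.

A=root-5, B=silver ratio, C=5:4, D=2:1

Ratios: A ≈ 2.225; B ≈ 2.419; C ≈ 1.260; D ≈ 2.001.
Targets: 5:4 ≈ 1.250; root-5 ≈ 2.236; silver ratio ≈ 2.414; 2:1 ≈ 2.000.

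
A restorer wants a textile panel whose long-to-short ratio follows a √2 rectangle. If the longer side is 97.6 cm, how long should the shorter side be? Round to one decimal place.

root-2 ≈ 1.41421.
Shorter side = 97.6 ÷ 1.41421 ≈ 69.014 → 69.0 cm.

69.0 cm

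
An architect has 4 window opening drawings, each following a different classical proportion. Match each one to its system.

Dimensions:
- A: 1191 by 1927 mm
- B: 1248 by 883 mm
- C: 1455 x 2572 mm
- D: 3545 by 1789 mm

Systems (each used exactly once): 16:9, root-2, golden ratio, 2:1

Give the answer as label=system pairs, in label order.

A = 1927/1191 ≈ 1.618 → golden ratio (1.618)
B = 1248/883 ≈ 1.413 → root-2 (1.414)
C = 2572/1455 ≈ 1.768 → 16:9 (1.778)
D = 3545/1789 ≈ 1.982 → 2:1 (2.000)

A=golden ratio, B=root-2, C=16:9, D=2:1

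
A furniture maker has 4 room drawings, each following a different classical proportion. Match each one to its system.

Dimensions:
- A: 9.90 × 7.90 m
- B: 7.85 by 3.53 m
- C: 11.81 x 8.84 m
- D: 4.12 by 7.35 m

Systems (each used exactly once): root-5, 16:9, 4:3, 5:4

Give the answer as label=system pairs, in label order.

A = 9.90/7.90 ≈ 1.253 → 5:4 (1.250)
B = 7.85/3.53 ≈ 2.224 → root-5 (2.236)
C = 11.81/8.84 ≈ 1.336 → 4:3 (1.333)
D = 7.35/4.12 ≈ 1.784 → 16:9 (1.778)

A=5:4, B=root-5, C=4:3, D=16:9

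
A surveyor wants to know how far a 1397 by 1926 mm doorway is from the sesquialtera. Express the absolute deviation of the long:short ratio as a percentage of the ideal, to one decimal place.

8.1%

Ratio = 1926 / 1397 ≈ 1.3787.
Ideal 3:2 = 1.5000. |1.3787 − 1.5000| / 1.5000 ≈ 8.09% → 8.1%.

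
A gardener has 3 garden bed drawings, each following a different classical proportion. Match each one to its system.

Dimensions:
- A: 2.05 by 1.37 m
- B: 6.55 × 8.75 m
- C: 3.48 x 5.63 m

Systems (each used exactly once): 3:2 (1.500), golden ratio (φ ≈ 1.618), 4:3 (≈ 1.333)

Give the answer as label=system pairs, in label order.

A=3:2, B=4:3, C=golden ratio

A = 2.05/1.37 ≈ 1.496 → 3:2 (1.500)
B = 8.75/6.55 ≈ 1.336 → 4:3 (1.333)
C = 5.63/3.48 ≈ 1.618 → golden ratio (1.618)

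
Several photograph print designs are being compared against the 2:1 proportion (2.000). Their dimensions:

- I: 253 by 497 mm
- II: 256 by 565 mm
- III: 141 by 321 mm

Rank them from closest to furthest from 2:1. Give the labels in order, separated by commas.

I: 497/253 ≈ 1.964 → |1.964 − 2.000| = 0.036
II: 565/256 ≈ 2.207 → |2.207 − 2.000| = 0.207
III: 321/141 ≈ 2.277 → |2.277 − 2.000| = 0.277

I, II, III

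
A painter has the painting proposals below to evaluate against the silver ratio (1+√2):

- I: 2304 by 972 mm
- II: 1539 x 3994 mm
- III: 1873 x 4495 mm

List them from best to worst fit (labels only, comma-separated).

III, I, II

I: 2304/972 ≈ 2.370 → |2.370 − 2.414| = 0.044
II: 3994/1539 ≈ 2.595 → |2.595 − 2.414| = 0.181
III: 4495/1873 ≈ 2.400 → |2.400 − 2.414| = 0.014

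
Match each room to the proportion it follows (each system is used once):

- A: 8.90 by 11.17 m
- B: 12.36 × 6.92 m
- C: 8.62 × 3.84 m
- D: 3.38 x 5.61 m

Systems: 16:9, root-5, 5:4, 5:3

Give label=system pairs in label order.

Ratios: A ≈ 1.255; B ≈ 1.786; C ≈ 2.245; D ≈ 1.660.
Targets: 16:9 ≈ 1.778; root-5 ≈ 2.236; 5:4 ≈ 1.250; 5:3 ≈ 1.667.

A=5:4, B=16:9, C=root-5, D=5:3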